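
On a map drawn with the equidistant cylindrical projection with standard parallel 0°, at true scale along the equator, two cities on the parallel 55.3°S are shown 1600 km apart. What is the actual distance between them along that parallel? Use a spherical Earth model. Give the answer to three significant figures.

911 km

Plate carrée maps x = Rλ, y = Rφ. The meridian scale is h = 1 and the parallel scale is k = 1/cos φ = sec φ.
Along the parallel at 55.3°, map distances are exaggerated by k = sec 55.3° = 1.757.
True distance = 1600 / 1.757 = 1600 × cos 55.3° ≈ 911 km.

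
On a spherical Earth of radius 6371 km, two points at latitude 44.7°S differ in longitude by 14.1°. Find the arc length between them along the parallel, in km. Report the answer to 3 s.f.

Arc length along a parallel = R cos φ · Δλ (with Δλ in radians).
= 6371 × cos 44.7° × (14.1° × π/180) = 6371 × 0.7108 × 0.2461 ≈ 1110 km.

1110 km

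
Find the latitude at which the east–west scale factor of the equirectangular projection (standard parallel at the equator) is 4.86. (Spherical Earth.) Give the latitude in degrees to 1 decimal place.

78.1°

Plate carrée: h = 1, k = sec φ along parallels.
sec φ = 4.86  ⇒  cos φ = 0.2058  ⇒  φ ≈ 78.1°.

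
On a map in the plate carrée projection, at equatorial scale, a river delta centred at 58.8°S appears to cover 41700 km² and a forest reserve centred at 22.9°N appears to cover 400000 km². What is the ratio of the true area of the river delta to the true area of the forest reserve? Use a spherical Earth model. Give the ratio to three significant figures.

On the plate carrée, areal scale = h·k = 1 × sec φ, so true area = apparent × cos φ.
True area of river delta: 41700 × cos(58.8°) = 41700 × 0.5180 = 21600 km².
True area of forest reserve: 400000 × cos(22.9°) = 400000 × 0.9212 = 368500 km².
Ratio = 21600 / 368500 ≈ 0.0586.

0.0586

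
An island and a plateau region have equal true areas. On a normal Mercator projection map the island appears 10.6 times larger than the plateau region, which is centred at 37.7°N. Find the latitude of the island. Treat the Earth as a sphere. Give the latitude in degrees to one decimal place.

75.9°

Mercator areal scale is sec²φ, so apparent-area ratio = sec²φ₁ / sec²φ₂ = cos²φ₂ / cos²φ₁.
cos²φ₂ / cos²φ₁ = 10.6  ⇒  cos φ₁ = cos 37.7° / √10.6 = 0.7912/3.256 = 0.2430.
φ₁ = arccos(0.2430) ≈ 75.9°.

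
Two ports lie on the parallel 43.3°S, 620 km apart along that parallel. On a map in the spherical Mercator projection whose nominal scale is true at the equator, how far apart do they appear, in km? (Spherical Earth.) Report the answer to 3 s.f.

852 km

The Mercator projection is conformal; its linear scale factor is the same in every direction and equals sec φ = 1/cos φ.
Along the parallel, k = sec 43.3° = 1/0.7278 = 1.374.
Map distance = 620 × 1.374 ≈ 852 km.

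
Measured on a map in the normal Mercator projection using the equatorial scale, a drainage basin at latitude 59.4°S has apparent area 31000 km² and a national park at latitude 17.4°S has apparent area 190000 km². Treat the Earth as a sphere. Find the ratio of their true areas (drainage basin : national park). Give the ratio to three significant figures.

0.0464

On Mercator the areal scale is sec²φ, so true area = apparent × cos²φ.
True area of drainage basin: 31000 × cos²(59.4°) = 31000 × 0.2591 = 8033 km².
True area of national park: 190000 × cos²(17.4°) = 190000 × 0.9106 = 173000 km².
Ratio = 8033 / 173000 ≈ 0.0464.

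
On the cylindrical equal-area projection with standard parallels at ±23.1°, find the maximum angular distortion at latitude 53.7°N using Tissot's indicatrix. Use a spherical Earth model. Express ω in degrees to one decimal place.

48.9°

For cylindrical equal-area with standard parallel φ₀, h = cos φ / cos φ₀ and k = cos φ₀ / cos φ, so h·k = 1.
At 53.7°: h = 0.6436, k = 1.554; principal scales a = 1.554, b = 0.6436.
sin(ω/2) = (a − b)/(a + b) = 0.9101/2.197 = 0.4142, so ω = 2 arcsin(0.4142) ≈ 48.9°.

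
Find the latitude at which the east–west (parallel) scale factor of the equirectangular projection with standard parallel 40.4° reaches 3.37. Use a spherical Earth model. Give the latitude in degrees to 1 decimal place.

76.9°

With standard parallel φ₀ = 40.4°, the equirectangular projection gives x = Rλ cos φ₀, y = Rφ, so h = 1 and k = cos 40.4° / cos φ.
k = cos φ₀ / cos φ = 3.37  ⇒  cos φ = cos 40.4° / 3.37 = 0.2260.
φ = arccos(0.2260) ≈ 76.9°.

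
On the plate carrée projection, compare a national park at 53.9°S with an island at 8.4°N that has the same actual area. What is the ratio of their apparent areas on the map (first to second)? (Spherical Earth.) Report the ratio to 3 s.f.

1.68

In the plate carrée (x = Rλ, y = Rφ), meridians are true-scale (h = 1) and parallels are stretched by k = sec φ.
Areal scale at 53.9°: h·k = 1.000 × 1.697 = 1.697.
Areal scale at 8.4°: h·k = 1.000 × 1.011 = 1.011.
Ratio = 1.697/1.011 ≈ 1.68.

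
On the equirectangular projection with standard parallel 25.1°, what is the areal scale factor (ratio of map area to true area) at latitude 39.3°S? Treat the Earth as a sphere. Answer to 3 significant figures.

With standard parallel φ₀ = 25.1°, the equirectangular projection gives x = Rλ cos φ₀, y = Rφ, so h = 1 and k = cos 25.1° / cos φ.
Areal scale = h·k = 1 × cos φ₀ / cos φ; at 39.3°, h = 1.000, k = 1.170, so h·k = 1.170.

1.17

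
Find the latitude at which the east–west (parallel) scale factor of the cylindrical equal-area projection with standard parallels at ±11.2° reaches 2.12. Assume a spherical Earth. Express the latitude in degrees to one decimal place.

A cylindrical equal-area projection with standard parallel φ₀ has meridian scale h = cos φ / cos φ₀ and parallel scale k = cos φ₀ / cos φ (so areas are preserved, h·k = 1).
k = cos φ₀ / cos φ = 2.12  ⇒  cos φ = cos 11.2° / 2.12 = 0.4627.
φ = arccos(0.4627) ≈ 62.4°.

62.4°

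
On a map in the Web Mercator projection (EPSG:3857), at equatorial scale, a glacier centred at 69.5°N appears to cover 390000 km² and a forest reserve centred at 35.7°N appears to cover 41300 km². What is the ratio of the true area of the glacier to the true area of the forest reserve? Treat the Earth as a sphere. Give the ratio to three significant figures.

1.76

Since Mercator area scale is 1/cos²φ, the true area equals the apparent area multiplied by cos²φ.
True area of glacier: 390000 × cos²(69.5°) = 390000 × 0.1226 = 47830 km².
True area of forest reserve: 41300 × cos²(35.7°) = 41300 × 0.6595 = 27240 km².
Ratio = 47830 / 27240 ≈ 1.76.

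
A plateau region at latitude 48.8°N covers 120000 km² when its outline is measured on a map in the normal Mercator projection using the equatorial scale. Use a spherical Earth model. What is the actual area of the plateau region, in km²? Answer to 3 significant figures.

For Mercator, h = k = sec φ (a conformal cylindrical projection has a single point scale, 1/cos φ).
Areal scale = k² = sec²φ = 1/cos²(48.8°) = 1/0.6587² = 2.305.
True area = apparent / (areal scale) = 120000 / 2.305 ≈ 52100 km².

52100 km²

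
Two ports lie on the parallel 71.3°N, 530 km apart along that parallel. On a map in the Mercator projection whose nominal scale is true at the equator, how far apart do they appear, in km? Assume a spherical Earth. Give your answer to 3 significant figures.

1650 km

For Mercator, h = k = sec φ (a conformal cylindrical projection has a single point scale, 1/cos φ).
Along the parallel, k = sec 71.3° = 1/0.3206 = 3.119.
Map distance = 530 × 3.119 ≈ 1650 km.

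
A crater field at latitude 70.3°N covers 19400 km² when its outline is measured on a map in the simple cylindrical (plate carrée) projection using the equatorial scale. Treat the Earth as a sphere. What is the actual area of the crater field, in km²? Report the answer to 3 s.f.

For the equirectangular projection with φ₀ = 0 (plate carrée), h = 1 along meridians and k = sec φ along parallels.
Areal scale = h·k = 1 × sec φ; at 70.3°, h = 1.000, k = 2.967, so h·k = 2.967.
True area = apparent / (areal scale) = 19400 / 2.967 ≈ 6540 km².

6540 km²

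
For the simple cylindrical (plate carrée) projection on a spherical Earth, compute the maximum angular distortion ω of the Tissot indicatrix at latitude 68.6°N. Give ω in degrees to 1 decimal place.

In the plate carrée (x = Rλ, y = Rφ), meridians are true-scale (h = 1) and parallels are stretched by k = sec φ.
At 68.6°: h = 1.000, k = 2.741; principal scales a = 2.741, b = 1.000.
sin(ω/2) = (a − b)/(a + b) = 1.741/3.741 = 0.4653, so ω = 2 arcsin(0.4653) ≈ 55.5°.

55.5°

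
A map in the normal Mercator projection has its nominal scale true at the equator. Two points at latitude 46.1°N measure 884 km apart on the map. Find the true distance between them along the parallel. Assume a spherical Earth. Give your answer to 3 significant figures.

613 km

For Mercator, h = k = sec φ (a conformal cylindrical projection has a single point scale, 1/cos φ).
Along the parallel at 46.1°, map distances are exaggerated by k = sec 46.1° = 1.442.
True distance = 884 / 1.442 = 884 × cos 46.1° ≈ 613 km.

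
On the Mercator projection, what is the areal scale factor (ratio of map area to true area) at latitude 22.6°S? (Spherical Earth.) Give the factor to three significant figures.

1.17

For Mercator, h = k = sec φ (a conformal cylindrical projection has a single point scale, 1/cos φ).
Areal scale = k² = sec²φ = 1/cos²(22.6°) = 1/0.9232² = 1.173.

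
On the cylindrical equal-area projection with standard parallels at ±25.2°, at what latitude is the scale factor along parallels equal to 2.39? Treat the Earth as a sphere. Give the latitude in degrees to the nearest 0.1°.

67.8°

Cylindrical equal-area (φ₀ = 25.2°): h = cos φ / cos 25.2° along meridians, k = cos 25.2° / cos φ along parallels; h·k = 1.
k = cos φ₀ / cos φ = 2.39  ⇒  cos φ = cos 25.2° / 2.39 = 0.3786.
φ = arccos(0.3786) ≈ 67.8°.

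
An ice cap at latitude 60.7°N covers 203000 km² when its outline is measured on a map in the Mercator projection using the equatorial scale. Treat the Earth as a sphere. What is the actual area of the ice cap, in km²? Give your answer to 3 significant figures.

Mercator is conformal, so the point scale is isotropic: h = k = sec φ = 1/cos φ.
Areal scale = k² = sec²φ = 1/cos²(60.7°) = 1/0.4894² = 4.175.
True area = apparent / (areal scale) = 203000 / 4.175 ≈ 48600 km².

48600 km²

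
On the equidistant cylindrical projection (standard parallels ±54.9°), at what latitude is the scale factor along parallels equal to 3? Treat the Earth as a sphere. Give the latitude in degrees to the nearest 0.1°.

78.9°

The equidistant cylindrical projection with φ₀ = 54.9° has h = 1 (meridians true) and k = cos φ₀ / cos φ along parallels.
k = cos φ₀ / cos φ = 3  ⇒  cos φ = cos 54.9° / 3 = 0.1917.
φ = arccos(0.1917) ≈ 78.9°.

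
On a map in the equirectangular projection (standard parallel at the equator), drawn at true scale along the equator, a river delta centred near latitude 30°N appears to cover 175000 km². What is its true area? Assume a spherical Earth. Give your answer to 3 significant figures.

152000 km²

Plate carrée maps x = Rλ, y = Rφ. The meridian scale is h = 1 and the parallel scale is k = 1/cos φ = sec φ.
Areal scale = h·k = 1 × sec φ; at 30°, h = 1.000, k = 1.155, so h·k = 1.155.
True area = apparent / (areal scale) = 175000 / 1.155 ≈ 152000 km².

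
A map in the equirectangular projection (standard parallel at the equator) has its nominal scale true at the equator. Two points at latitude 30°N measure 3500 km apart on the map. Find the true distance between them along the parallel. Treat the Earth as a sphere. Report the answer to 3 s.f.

Plate carrée maps x = Rλ, y = Rφ. The meridian scale is h = 1 and the parallel scale is k = 1/cos φ = sec φ.
Along the parallel at 30°, map distances are exaggerated by k = sec 30° = 1.155.
True distance = 3500 / 1.155 = 3500 × cos 30° ≈ 3030 km.

3030 km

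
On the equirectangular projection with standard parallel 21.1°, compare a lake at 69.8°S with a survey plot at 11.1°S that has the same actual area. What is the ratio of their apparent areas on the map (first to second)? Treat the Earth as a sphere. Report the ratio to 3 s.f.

With standard parallel φ₀ = 21.1°, the equirectangular projection gives x = Rλ cos φ₀, y = Rφ, so h = 1 and k = cos 21.1° / cos φ.
Areal scale at 69.8°: h·k = 1.000 × 2.702 = 2.702.
Areal scale at 11.1°: h·k = 1.000 × 0.9507 = 0.9507.
Ratio = 2.702/0.9507 ≈ 2.84.

2.84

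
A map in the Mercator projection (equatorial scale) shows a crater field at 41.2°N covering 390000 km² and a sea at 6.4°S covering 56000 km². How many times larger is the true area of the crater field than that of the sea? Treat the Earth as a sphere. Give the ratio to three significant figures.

On Mercator the areal scale is sec²φ, so true area = apparent × cos²φ.
True area of crater field: 390000 × cos²(41.2°) = 390000 × 0.5661 = 220800 km².
True area of sea: 56000 × cos²(6.4°) = 56000 × 0.9876 = 55300 km².
Ratio = 220800 / 55300 ≈ 3.99.

3.99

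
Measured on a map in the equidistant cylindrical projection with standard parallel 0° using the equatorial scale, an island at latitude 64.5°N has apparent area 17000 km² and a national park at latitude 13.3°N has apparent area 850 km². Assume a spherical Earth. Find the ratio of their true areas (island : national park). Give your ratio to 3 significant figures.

On the plate carrée, areal scale = h·k = 1 × sec φ, so true area = apparent × cos φ.
True area of island: 17000 × cos(64.5°) = 17000 × 0.4305 = 7319 km².
True area of national park: 850 × cos(13.3°) = 850 × 0.9732 = 827.2 km².
Ratio = 7319 / 827.2 ≈ 8.85.

8.85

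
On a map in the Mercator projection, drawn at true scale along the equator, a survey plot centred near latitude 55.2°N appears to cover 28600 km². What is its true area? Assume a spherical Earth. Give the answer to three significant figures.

9320 km²

Mercator is conformal, so the point scale is isotropic: h = k = sec φ = 1/cos φ.
Areal scale = k² = sec²φ = 1/cos²(55.2°) = 1/0.5707² = 3.070.
True area = apparent / (areal scale) = 28600 / 3.070 ≈ 9320 km².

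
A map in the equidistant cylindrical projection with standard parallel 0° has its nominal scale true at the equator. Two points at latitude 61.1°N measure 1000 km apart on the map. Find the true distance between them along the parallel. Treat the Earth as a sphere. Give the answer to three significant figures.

483 km

Plate carrée maps x = Rλ, y = Rφ. The meridian scale is h = 1 and the parallel scale is k = 1/cos φ = sec φ.
Along the parallel at 61.1°, map distances are exaggerated by k = sec 61.1° = 2.069.
True distance = 1000 / 2.069 = 1000 × cos 61.1° ≈ 483 km.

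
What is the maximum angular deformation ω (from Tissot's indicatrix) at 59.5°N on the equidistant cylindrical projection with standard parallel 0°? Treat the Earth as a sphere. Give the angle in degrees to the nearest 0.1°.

Plate carrée maps x = Rλ, y = Rφ. The meridian scale is h = 1 and the parallel scale is k = 1/cos φ = sec φ.
At 59.5°: h = 1.000, k = 1.970; principal scales a = 1.970, b = 1.000.
sin(ω/2) = (a − b)/(a + b) = 0.9703/2.970 = 0.3267, so ω = 2 arcsin(0.3267) ≈ 38.1°.

38.1°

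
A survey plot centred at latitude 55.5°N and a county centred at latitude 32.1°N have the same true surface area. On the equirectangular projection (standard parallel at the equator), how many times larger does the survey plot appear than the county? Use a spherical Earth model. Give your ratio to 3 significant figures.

1.50

Plate carrée maps x = Rλ, y = Rφ. The meridian scale is h = 1 and the parallel scale is k = 1/cos φ = sec φ.
Areal scale at 55.5°: h·k = 1.000 × 1.766 = 1.766.
Areal scale at 32.1°: h·k = 1.000 × 1.180 = 1.180.
Ratio = 1.766/1.180 ≈ 1.50.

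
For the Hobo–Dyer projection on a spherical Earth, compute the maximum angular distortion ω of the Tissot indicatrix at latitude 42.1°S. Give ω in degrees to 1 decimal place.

7.7°

Hobo–Dyer is a cylindrical equal-area projection with standard parallels at ±37.5°. For cylindrical equal-area with standard parallel φ₀, h = cos φ / cos φ₀ and k = cos φ₀ / cos φ, so h·k = 1.
At 42.1°: h = 0.9352, k = 1.069; principal scales a = 1.069, b = 0.9352.
sin(ω/2) = (a − b)/(a + b) = 0.1340/2.004 = 0.06685, so ω = 2 arcsin(0.06685) ≈ 7.7°.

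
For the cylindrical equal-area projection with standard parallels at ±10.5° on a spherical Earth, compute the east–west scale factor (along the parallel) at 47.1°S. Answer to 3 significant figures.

1.44

Cylindrical equal-area (φ₀ = 10.5°): h = cos φ / cos 10.5° along meridians, k = cos 10.5° / cos φ along parallels; h·k = 1.
k = cos 10.5° / cos 47.1° = 0.9833/0.6807 = 1.444.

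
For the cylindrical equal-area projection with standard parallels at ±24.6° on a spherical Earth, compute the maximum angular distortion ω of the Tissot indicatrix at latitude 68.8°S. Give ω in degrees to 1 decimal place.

For cylindrical equal-area with standard parallel φ₀, h = cos φ / cos φ₀ and k = cos φ₀ / cos φ, so h·k = 1.
At 68.8°: h = 0.3977, k = 2.514; principal scales a = 2.514, b = 0.3977.
sin(ω/2) = (a − b)/(a + b) = 2.117/2.912 = 0.7268, so ω = 2 arcsin(0.7268) ≈ 93.2°.

93.2°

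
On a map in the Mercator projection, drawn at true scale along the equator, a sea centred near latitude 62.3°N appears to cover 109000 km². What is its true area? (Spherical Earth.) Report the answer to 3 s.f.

23600 km²

For Mercator, h = k = sec φ (a conformal cylindrical projection has a single point scale, 1/cos φ).
Areal scale = k² = sec²φ = 1/cos²(62.3°) = 1/0.4648² = 4.628.
True area = apparent / (areal scale) = 109000 / 4.628 ≈ 23600 km².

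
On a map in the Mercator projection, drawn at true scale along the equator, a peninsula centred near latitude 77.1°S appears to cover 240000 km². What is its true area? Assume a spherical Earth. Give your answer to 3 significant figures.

For Mercator, h = k = sec φ (a conformal cylindrical projection has a single point scale, 1/cos φ).
Areal scale = k² = sec²φ = 1/cos²(77.1°) = 1/0.2233² = 20.06.
True area = apparent / (areal scale) = 240000 / 20.06 ≈ 12000 km².

12000 km²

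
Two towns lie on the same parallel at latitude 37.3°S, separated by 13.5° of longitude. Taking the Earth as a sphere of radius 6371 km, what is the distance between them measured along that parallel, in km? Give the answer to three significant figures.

Arc length along a parallel = R cos φ · Δλ (with Δλ in radians).
= 6371 × cos 37.3° × (13.5° × π/180) = 6371 × 0.7955 × 0.2356 ≈ 1190 km.

1190 km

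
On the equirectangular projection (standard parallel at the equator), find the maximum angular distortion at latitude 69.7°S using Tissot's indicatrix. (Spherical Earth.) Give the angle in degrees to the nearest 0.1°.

In the plate carrée (x = Rλ, y = Rφ), meridians are true-scale (h = 1) and parallels are stretched by k = sec φ.
At 69.7°: h = 1.000, k = 2.882; principal scales a = 2.882, b = 1.000.
sin(ω/2) = (a − b)/(a + b) = 1.882/3.882 = 0.4849, so ω = 2 arcsin(0.4849) ≈ 58.0°.

58.0°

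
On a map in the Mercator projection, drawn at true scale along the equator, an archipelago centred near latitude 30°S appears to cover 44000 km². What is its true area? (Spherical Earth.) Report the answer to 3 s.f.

The Mercator projection is conformal; its linear scale factor is the same in every direction and equals sec φ = 1/cos φ.
Areal scale = k² = sec²φ = 1/cos²(30°) = 1/0.8660² = 1.333.
True area = apparent / (areal scale) = 44000 / 1.333 ≈ 33000 km².

33000 km²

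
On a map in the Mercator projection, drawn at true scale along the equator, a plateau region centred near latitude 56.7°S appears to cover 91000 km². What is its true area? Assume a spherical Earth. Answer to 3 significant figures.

For Mercator, h = k = sec φ (a conformal cylindrical projection has a single point scale, 1/cos φ).
Areal scale = k² = sec²φ = 1/cos²(56.7°) = 1/0.5490² = 3.318.
True area = apparent / (areal scale) = 91000 / 3.318 ≈ 27400 km².

27400 km²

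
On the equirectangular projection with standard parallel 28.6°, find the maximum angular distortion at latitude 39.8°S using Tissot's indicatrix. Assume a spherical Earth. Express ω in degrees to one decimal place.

7.6°

In the equirectangular projection with standard parallel φ₀ = 28.6° (x = Rλ cos φ₀, y = Rφ), meridians are true-scale (h = 1) and the parallel scale is k = cos φ₀ / cos φ.
At 39.8°: h = 1.000, k = 1.143; principal scales a = 1.143, b = 1.000.
sin(ω/2) = (a − b)/(a + b) = 0.1428/2.143 = 0.06664, so ω = 2 arcsin(0.06664) ≈ 7.6°.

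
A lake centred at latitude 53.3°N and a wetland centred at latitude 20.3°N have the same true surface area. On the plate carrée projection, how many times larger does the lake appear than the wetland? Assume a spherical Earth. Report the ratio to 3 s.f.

In the plate carrée (x = Rλ, y = Rφ), meridians are true-scale (h = 1) and parallels are stretched by k = sec φ.
Areal scale at 53.3°: h·k = 1.000 × 1.673 = 1.673.
Areal scale at 20.3°: h·k = 1.000 × 1.066 = 1.066.
Ratio = 1.673/1.066 ≈ 1.57.

1.57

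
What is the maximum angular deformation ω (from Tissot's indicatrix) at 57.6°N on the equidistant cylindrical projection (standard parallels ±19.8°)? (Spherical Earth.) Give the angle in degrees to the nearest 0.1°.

31.8°

In the equirectangular projection with standard parallel φ₀ = 19.8° (x = Rλ cos φ₀, y = Rφ), meridians are true-scale (h = 1) and the parallel scale is k = cos φ₀ / cos φ.
At 57.6°: h = 1.000, k = 1.756; principal scales a = 1.756, b = 1.000.
sin(ω/2) = (a − b)/(a + b) = 0.7559/2.756 = 0.2743, so ω = 2 arcsin(0.2743) ≈ 31.8°.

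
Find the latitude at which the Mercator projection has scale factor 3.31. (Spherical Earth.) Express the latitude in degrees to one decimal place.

72.4°

Mercator scale is k = sec φ = 1/cos φ.
1/cos φ = 3.31  ⇒  cos φ = 0.3021  ⇒  φ = arccos(0.3021) ≈ 72.4°.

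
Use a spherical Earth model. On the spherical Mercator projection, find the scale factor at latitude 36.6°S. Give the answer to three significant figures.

1.25

For Mercator, h = k = sec φ (a conformal cylindrical projection has a single point scale, 1/cos φ).
k = 1/cos 36.6° = 1/0.8028 = 1.246.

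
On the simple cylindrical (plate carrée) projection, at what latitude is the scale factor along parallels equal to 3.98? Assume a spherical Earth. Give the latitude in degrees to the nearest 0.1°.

75.4°

Plate carrée: h = 1, k = sec φ along parallels.
sec φ = 3.98  ⇒  cos φ = 0.2513  ⇒  φ ≈ 75.4°.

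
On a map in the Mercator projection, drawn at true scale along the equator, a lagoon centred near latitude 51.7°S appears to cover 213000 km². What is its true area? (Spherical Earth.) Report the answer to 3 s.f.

81800 km²

The Mercator projection is conformal; its linear scale factor is the same in every direction and equals sec φ = 1/cos φ.
Areal scale = k² = sec²φ = 1/cos²(51.7°) = 1/0.6198² = 2.603.
True area = apparent / (areal scale) = 213000 / 2.603 ≈ 81800 km².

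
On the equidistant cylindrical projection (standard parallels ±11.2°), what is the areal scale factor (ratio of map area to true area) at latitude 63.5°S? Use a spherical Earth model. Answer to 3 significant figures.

2.20

The equidistant cylindrical projection with φ₀ = 11.2° has h = 1 (meridians true) and k = cos φ₀ / cos φ along parallels.
Areal scale = h·k = 1 × cos φ₀ / cos φ; at 63.5°, h = 1.000, k = 2.198, so h·k = 2.198.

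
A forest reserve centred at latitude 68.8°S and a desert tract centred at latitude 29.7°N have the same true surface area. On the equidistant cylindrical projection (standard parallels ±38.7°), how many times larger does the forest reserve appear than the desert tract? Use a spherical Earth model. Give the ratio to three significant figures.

In the equirectangular projection with standard parallel φ₀ = 38.7° (x = Rλ cos φ₀, y = Rφ), meridians are true-scale (h = 1) and the parallel scale is k = cos φ₀ / cos φ.
Areal scale at 68.8°: h·k = 1.000 × 2.158 = 2.158.
Areal scale at 29.7°: h·k = 1.000 × 0.8985 = 0.8985.
Ratio = 2.158/0.8985 ≈ 2.40.

2.40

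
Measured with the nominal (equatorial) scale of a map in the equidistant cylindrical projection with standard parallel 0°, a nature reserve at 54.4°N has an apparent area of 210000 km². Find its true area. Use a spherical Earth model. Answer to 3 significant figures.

122000 km²

In the plate carrée (x = Rλ, y = Rφ), meridians are true-scale (h = 1) and parallels are stretched by k = sec φ.
Areal scale = h·k = 1 × sec φ; at 54.4°, h = 1.000, k = 1.718, so h·k = 1.718.
True area = apparent / (areal scale) = 210000 / 1.718 ≈ 122000 km².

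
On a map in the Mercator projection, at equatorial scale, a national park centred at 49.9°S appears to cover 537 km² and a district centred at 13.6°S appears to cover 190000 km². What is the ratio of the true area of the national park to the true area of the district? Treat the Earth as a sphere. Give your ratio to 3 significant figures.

0.00124

On Mercator the areal scale is sec²φ, so true area = apparent × cos²φ.
True area of national park: 537 × cos²(49.9°) = 537 × 0.4149 = 222.8 km².
True area of district: 190000 × cos²(13.6°) = 190000 × 0.9447 = 179500 km².
Ratio = 222.8 / 179500 ≈ 0.00124.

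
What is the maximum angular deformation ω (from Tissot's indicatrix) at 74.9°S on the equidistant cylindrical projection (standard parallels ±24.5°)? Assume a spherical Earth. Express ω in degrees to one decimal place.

In the equirectangular projection with standard parallel φ₀ = 24.5° (x = Rλ cos φ₀, y = Rφ), meridians are true-scale (h = 1) and the parallel scale is k = cos φ₀ / cos φ.
At 74.9°: h = 1.000, k = 3.493; principal scales a = 3.493, b = 1.000.
sin(ω/2) = (a − b)/(a + b) = 2.493/4.493 = 0.5549, so ω = 2 arcsin(0.5549) ≈ 67.4°.

67.4°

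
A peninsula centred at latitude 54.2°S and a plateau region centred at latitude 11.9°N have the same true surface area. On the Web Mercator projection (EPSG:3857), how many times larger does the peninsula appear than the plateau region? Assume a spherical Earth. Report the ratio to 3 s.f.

On Mercator, area is exaggerated by sec²φ = 1/cos²φ.
At 54.2°: sec²(54.2°) = 1/0.5850² = 2.922.
At 11.9°: sec²(11.9°) = 1/0.9785² = 1.044.
Ratio = 2.922/1.044 = cos²(11.9°)/cos²(54.2°) ≈ 2.80.

2.80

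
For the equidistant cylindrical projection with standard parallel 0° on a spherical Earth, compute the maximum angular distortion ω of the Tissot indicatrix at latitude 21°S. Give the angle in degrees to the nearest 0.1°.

In the plate carrée (x = Rλ, y = Rφ), meridians are true-scale (h = 1) and parallels are stretched by k = sec φ.
At 21°: h = 1.000, k = 1.071; principal scales a = 1.071, b = 1.000.
sin(ω/2) = (a − b)/(a + b) = 0.07114/2.071 = 0.03435, so ω = 2 arcsin(0.03435) ≈ 3.9°.

3.9°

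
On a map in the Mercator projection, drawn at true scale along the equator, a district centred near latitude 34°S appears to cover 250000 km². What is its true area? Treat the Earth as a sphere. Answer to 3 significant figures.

172000 km²

For Mercator, h = k = sec φ (a conformal cylindrical projection has a single point scale, 1/cos φ).
Areal scale = k² = sec²φ = 1/cos²(34°) = 1/0.8290² = 1.455.
True area = apparent / (areal scale) = 250000 / 1.455 ≈ 172000 km².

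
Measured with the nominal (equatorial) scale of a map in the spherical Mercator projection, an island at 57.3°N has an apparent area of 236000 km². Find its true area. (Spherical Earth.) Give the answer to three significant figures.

The Mercator projection is conformal; its linear scale factor is the same in every direction and equals sec φ = 1/cos φ.
Areal scale = k² = sec²φ = 1/cos²(57.3°) = 1/0.5402² = 3.426.
True area = apparent / (areal scale) = 236000 / 3.426 ≈ 68900 km².

68900 km²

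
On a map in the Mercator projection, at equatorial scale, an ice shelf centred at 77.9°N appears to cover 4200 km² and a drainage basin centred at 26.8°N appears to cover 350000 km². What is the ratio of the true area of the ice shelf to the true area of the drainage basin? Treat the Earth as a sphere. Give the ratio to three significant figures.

0.000662

Mercator's areal exaggeration is sec²φ; hence true area = (apparent area) · cos²φ.
True area of ice shelf: 4200 × cos²(77.9°) = 4200 × 0.04394 = 184.5 km².
True area of drainage basin: 350000 × cos²(26.8°) = 350000 × 0.7967 = 278800 km².
Ratio = 184.5 / 278800 ≈ 0.000662.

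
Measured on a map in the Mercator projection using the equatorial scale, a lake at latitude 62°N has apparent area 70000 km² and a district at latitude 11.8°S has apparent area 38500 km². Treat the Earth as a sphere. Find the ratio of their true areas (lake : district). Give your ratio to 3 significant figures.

On Mercator the areal scale is sec²φ, so true area = apparent × cos²φ.
True area of lake: 70000 × cos²(62°) = 70000 × 0.2204 = 15430 km².
True area of district: 38500 × cos²(11.8°) = 38500 × 0.9582 = 36890 km².
Ratio = 15430 / 36890 ≈ 0.418.

0.418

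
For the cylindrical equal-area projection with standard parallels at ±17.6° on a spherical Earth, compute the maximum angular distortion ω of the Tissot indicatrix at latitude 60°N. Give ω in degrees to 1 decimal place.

A cylindrical equal-area projection with standard parallel φ₀ has meridian scale h = cos φ / cos φ₀ and parallel scale k = cos φ₀ / cos φ (so areas are preserved, h·k = 1).
At 60°: h = 0.5246, k = 1.906; principal scales a = 1.906, b = 0.5246.
sin(ω/2) = (a − b)/(a + b) = 1.382/2.431 = 0.5684, so ω = 2 arcsin(0.5684) ≈ 69.3°.

69.3°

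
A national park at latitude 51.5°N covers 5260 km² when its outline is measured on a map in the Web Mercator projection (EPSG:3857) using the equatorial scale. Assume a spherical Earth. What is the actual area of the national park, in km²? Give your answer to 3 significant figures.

For Mercator, h = k = sec φ (a conformal cylindrical projection has a single point scale, 1/cos φ).
Areal scale = k² = sec²φ = 1/cos²(51.5°) = 1/0.6225² = 2.580.
True area = apparent / (areal scale) = 5260 / 2.580 ≈ 2040 km².

2040 km²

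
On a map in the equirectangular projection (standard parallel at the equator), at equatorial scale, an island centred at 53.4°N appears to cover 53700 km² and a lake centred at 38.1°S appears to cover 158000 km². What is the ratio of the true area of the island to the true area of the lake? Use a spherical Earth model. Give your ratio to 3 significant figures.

0.258

On the plate carrée, areal scale = h·k = 1 × sec φ, so true area = apparent × cos φ.
True area of island: 53700 × cos(53.4°) = 53700 × 0.5962 = 32020 km².
True area of lake: 158000 × cos(38.1°) = 158000 × 0.7869 = 124300 km².
Ratio = 32020 / 124300 ≈ 0.258.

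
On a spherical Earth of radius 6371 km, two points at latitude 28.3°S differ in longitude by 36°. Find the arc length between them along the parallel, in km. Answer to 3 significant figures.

3520 km

Arc length along a parallel = R cos φ · Δλ (with Δλ in radians).
= 6371 × cos 28.3° × (36° × π/180) = 6371 × 0.8805 × 0.6283 ≈ 3520 km.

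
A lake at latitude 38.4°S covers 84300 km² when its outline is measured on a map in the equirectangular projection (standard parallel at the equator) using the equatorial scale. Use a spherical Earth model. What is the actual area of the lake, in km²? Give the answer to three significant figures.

For the equirectangular projection with φ₀ = 0 (plate carrée), h = 1 along meridians and k = sec φ along parallels.
Areal scale = h·k = 1 × sec φ; at 38.4°, h = 1.000, k = 1.276, so h·k = 1.276.
True area = apparent / (areal scale) = 84300 / 1.276 ≈ 66100 km².

66100 km²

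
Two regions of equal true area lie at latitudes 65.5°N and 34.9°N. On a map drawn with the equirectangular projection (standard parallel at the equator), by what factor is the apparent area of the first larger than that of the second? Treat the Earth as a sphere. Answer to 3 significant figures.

1.98

For the equirectangular projection with φ₀ = 0 (plate carrée), h = 1 along meridians and k = sec φ along parallels.
Areal scale at 65.5°: h·k = 1.000 × 2.411 = 2.411.
Areal scale at 34.9°: h·k = 1.000 × 1.219 = 1.219.
Ratio = 2.411/1.219 ≈ 1.98.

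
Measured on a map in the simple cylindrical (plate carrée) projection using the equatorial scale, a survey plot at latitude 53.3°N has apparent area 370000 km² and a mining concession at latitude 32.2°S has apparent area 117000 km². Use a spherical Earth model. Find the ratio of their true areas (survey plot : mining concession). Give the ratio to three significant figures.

On the plate carrée, areal scale = h·k = 1 × sec φ, so true area = apparent × cos φ.
True area of survey plot: 370000 × cos(53.3°) = 370000 × 0.5976 = 221100 km².
True area of mining concession: 117000 × cos(32.2°) = 117000 × 0.8462 = 99000 km².
Ratio = 221100 / 99000 ≈ 2.23.

2.23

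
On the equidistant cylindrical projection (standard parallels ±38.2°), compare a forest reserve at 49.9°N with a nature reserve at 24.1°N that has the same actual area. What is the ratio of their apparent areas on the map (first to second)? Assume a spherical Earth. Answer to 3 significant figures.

1.42

The equidistant cylindrical projection with φ₀ = 38.2° has h = 1 (meridians true) and k = cos φ₀ / cos φ along parallels.
Areal scale at 49.9°: h·k = 1.000 × 1.220 = 1.220.
Areal scale at 24.1°: h·k = 1.000 × 0.8609 = 0.8609.
Ratio = 1.220/0.8609 ≈ 1.42.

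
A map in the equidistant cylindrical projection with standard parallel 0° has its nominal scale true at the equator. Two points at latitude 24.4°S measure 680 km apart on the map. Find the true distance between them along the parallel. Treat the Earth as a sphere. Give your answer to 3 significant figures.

619 km

Plate carrée maps x = Rλ, y = Rφ. The meridian scale is h = 1 and the parallel scale is k = 1/cos φ = sec φ.
Along the parallel at 24.4°, map distances are exaggerated by k = sec 24.4° = 1.098.
True distance = 680 / 1.098 = 680 × cos 24.4° ≈ 619 km.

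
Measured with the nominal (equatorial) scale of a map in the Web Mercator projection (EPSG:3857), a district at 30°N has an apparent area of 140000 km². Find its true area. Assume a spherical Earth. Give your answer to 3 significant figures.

105000 km²

The Mercator projection is conformal; its linear scale factor is the same in every direction and equals sec φ = 1/cos φ.
Areal scale = k² = sec²φ = 1/cos²(30°) = 1/0.8660² = 1.333.
True area = apparent / (areal scale) = 140000 / 1.333 ≈ 105000 km².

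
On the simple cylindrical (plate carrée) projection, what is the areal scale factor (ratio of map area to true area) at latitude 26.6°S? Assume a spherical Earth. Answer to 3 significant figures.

1.12

For the equirectangular projection with φ₀ = 0 (plate carrée), h = 1 along meridians and k = sec φ along parallels.
Areal scale = h·k = 1 × sec φ; at 26.6°, h = 1.000, k = 1.118, so h·k = 1.118.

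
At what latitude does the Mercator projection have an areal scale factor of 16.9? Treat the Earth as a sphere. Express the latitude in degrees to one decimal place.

75.9°

Mercator areal scale is sec²φ.
sec²φ = 16.9  ⇒  cos²φ = 0.05917  ⇒  cos φ = 0.2433.
φ = arccos(0.2433) ≈ 75.9°.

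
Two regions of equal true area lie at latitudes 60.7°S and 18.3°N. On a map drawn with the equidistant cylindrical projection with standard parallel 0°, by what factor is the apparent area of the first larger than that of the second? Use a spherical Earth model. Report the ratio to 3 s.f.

Plate carrée maps x = Rλ, y = Rφ. The meridian scale is h = 1 and the parallel scale is k = 1/cos φ = sec φ.
Areal scale at 60.7°: h·k = 1.000 × 2.043 = 2.043.
Areal scale at 18.3°: h·k = 1.000 × 1.053 = 1.053.
Ratio = 2.043/1.053 ≈ 1.94.

1.94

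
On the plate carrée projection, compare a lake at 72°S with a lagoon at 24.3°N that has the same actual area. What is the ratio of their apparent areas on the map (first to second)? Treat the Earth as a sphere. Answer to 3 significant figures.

Plate carrée maps x = Rλ, y = Rφ. The meridian scale is h = 1 and the parallel scale is k = 1/cos φ = sec φ.
Areal scale at 72°: h·k = 1.000 × 3.236 = 3.236.
Areal scale at 24.3°: h·k = 1.000 × 1.097 = 1.097.
Ratio = 3.236/1.097 ≈ 2.95.

2.95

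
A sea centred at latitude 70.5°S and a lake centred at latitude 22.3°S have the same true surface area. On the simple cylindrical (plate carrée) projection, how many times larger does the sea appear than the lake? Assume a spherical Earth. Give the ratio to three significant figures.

2.77

For the equirectangular projection with φ₀ = 0 (plate carrée), h = 1 along meridians and k = sec φ along parallels.
Areal scale at 70.5°: h·k = 1.000 × 2.996 = 2.996.
Areal scale at 22.3°: h·k = 1.000 × 1.081 = 1.081.
Ratio = 2.996/1.081 ≈ 2.77.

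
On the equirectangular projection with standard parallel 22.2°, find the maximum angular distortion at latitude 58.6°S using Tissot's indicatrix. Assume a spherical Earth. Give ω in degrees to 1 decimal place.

In the equirectangular projection with standard parallel φ₀ = 22.2° (x = Rλ cos φ₀, y = Rφ), meridians are true-scale (h = 1) and the parallel scale is k = cos φ₀ / cos φ.
At 58.6°: h = 1.000, k = 1.777; principal scales a = 1.777, b = 1.000.
sin(ω/2) = (a − b)/(a + b) = 0.7771/2.777 = 0.2798, so ω = 2 arcsin(0.2798) ≈ 32.5°.

32.5°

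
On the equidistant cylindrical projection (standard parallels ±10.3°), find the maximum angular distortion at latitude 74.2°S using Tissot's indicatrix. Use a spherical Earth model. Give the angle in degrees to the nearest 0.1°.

69.0°

The equidistant cylindrical projection with φ₀ = 10.3° has h = 1 (meridians true) and k = cos φ₀ / cos φ along parallels.
At 74.2°: h = 1.000, k = 3.614; principal scales a = 3.614, b = 1.000.
sin(ω/2) = (a − b)/(a + b) = 2.614/4.614 = 0.5665, so ω = 2 arcsin(0.5665) ≈ 69.0°.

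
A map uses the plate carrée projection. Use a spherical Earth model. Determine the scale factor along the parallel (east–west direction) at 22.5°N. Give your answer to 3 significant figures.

1.08

Plate carrée maps x = Rλ, y = Rφ. The meridian scale is h = 1 and the parallel scale is k = 1/cos φ = sec φ.
k = 1/cos 22.5° = 1/0.9239 = 1.082.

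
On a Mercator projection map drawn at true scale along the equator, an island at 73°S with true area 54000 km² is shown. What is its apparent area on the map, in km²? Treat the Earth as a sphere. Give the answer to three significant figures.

The Mercator projection is conformal; its linear scale factor is the same in every direction and equals sec φ = 1/cos φ.
Areal scale = k² = sec²φ = 1/cos²(73°) = 1/0.2924² = 11.70.
Apparent area = 54000 × 11.70 ≈ 632000 km².

632000 km²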